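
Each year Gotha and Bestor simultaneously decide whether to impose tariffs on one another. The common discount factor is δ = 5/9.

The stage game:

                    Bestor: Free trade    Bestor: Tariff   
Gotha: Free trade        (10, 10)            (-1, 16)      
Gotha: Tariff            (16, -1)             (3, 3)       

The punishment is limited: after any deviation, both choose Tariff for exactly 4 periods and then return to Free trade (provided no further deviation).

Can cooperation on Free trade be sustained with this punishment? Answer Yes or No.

Yes

Comparing payoff streams over the 5 periods until play realigns: cooperate → 10(1+δ+…+δ^4); deviate → 16 + 3(δ+…+δ^4).
Cooperation is sustained iff (10−3)(δ+…+δ^4) ≥ 16−10.
δ+…+δ^4 = 5/9·(1−(5/9)^4)/(1−5/9) = 1.1309, and (16−10)/(10−3) = 0.8571.
1.1309 ≥ 0.8571, so cooperation is sustainable.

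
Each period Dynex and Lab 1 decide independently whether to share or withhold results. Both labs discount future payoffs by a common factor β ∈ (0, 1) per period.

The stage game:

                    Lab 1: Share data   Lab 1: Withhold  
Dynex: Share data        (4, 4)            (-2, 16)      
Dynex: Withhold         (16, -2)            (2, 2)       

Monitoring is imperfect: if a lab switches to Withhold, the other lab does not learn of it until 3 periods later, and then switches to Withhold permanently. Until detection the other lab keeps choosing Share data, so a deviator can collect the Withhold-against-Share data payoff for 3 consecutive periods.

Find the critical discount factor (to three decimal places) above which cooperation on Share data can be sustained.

A deviator earns 16 for 3 periods, then 2 forever; cooperating earns 4 forever. Multiplying the IC by (1−β):
4 ≥ 16(1−β^3) + 2β^3, so 14·β^3 ≥ 12 and β^3 ≥ 6/7.
β ≥ (6/7)^(1/3) ≈ 0.950.

0.950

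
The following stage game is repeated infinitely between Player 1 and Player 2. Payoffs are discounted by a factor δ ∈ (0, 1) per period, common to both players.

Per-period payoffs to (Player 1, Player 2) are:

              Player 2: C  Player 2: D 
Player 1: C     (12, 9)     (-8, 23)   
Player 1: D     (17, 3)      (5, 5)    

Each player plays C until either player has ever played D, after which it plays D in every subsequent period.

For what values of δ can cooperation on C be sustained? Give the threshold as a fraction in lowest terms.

7/9

Player 1: cooperation gives 12 each period; deviation gives 17 once then 5 forever.
  12/(1−δ) ≥ 17 + 5δ/(1−δ) ⇒ δ ≥ 5/12.
Player 2: cooperation gives 9 each period; deviation gives 23 once then 5 forever.
  δ ≥ 14/18 = 7/9.
Both must hold, so the binding constraint is Player 2's: δ ≥ 7/9.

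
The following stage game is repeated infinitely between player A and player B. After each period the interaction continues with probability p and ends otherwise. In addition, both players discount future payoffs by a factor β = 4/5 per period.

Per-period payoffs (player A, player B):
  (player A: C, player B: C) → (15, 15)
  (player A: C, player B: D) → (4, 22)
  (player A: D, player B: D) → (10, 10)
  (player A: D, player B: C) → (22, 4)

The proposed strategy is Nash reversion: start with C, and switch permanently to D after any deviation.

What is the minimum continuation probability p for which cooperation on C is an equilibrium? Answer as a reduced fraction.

With continuation probability p and discount β, the effective per-period discount factor is βp.
Grim-trigger IC: βp ≥ (22−15)/(22−10) = 7/12.
So p ≥ (7/12)/(4/5) = 35/48.

35/48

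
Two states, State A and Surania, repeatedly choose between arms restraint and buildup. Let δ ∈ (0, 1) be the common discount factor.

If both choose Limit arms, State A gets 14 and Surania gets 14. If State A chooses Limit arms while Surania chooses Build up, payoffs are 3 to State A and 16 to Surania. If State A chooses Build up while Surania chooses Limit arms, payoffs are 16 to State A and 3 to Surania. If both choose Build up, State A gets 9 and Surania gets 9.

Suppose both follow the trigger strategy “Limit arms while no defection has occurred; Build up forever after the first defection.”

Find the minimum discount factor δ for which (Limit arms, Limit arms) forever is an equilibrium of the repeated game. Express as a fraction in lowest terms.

2/7

Under grim trigger the critical discount factor is (T−C)/(T−P) with T = 16, C = 14, P = 9.
δ* = (16−14)/(16−9) = 2/7.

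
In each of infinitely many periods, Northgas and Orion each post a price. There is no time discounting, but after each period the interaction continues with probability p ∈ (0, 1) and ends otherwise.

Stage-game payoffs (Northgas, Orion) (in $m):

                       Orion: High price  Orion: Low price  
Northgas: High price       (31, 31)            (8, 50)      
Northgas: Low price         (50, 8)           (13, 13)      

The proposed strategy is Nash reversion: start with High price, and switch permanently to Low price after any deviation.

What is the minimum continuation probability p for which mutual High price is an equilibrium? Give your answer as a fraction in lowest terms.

19/37

Expected cooperation value is 31 + p·31 + p²·31 + … = 31/(1−p); deviation gives 50 + p·13/(1−p).
31 ≥ 50(1−p) + 13p ⇒ 37p ≥ 19 ⇒ p ≥ 19/37.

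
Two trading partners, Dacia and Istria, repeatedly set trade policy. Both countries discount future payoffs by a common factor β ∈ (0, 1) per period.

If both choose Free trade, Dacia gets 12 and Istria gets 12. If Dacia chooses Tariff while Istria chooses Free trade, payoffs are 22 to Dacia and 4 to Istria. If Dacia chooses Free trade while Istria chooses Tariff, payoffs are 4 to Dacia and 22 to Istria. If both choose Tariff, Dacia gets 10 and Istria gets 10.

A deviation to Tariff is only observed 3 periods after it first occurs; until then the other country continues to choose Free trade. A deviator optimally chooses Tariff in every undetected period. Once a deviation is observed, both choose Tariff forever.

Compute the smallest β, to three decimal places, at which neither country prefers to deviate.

The best deviation is to choose Tariff for all 3 undetected periods, earning 22 each, then 10 forever once detected.
Deviation value: 22(1−β^3)/(1−β) + 10β^3/(1−β); cooperation value: 12/(1−β).
IC: 12 ≥ 22(1−β^3) + 10β^3 = 22 − 12β^3.
So β^3 ≥ 10/12 = 5/6, giving β ≥ (5/6)^(1/3) ≈ 0.941.

0.941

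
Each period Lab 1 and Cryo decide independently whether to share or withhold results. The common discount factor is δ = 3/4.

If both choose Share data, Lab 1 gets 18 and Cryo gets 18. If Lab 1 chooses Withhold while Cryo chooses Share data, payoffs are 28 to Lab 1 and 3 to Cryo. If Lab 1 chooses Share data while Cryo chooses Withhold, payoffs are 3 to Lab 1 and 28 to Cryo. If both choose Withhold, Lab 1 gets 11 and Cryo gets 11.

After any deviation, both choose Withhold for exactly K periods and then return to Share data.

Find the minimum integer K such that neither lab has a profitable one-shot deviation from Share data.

No profitable deviation requires (18−11)(δ+…+δ^K) ≥ 28−18, i.e. δ+…+δ^K ≥ 10/7 ≈ 1.4286.
With δ = 3/4, the partial sums are K=1: 0.7500, K=2: 1.3125, K=3: 1.7344.
K = 3 is the first length at which the sum reaches 1.4286.

3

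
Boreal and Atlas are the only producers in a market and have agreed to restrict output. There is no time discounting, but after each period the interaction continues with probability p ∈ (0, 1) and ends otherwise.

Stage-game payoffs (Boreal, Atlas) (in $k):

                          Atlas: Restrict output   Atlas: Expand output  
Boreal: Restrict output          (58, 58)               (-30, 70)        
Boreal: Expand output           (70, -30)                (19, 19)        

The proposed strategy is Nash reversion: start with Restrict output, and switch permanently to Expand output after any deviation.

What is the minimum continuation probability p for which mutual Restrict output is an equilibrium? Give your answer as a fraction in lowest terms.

4/17

With no time discounting, the continuation probability p plays the role of the discount factor.
Grim-trigger IC: 58/(1−p) ≥ 70 + 19p/(1−p) ⇒ p ≥ (70−58)/(70−19) = 4/17.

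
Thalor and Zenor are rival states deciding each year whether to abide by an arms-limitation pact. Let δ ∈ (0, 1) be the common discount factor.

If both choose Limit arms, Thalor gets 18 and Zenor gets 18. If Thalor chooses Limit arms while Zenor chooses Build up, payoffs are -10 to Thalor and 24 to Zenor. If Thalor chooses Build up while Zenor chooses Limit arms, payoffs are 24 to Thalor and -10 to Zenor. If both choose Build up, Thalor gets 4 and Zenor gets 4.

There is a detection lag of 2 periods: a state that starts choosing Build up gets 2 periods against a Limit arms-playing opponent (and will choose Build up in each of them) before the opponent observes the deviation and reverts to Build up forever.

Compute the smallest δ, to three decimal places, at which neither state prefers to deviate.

The best deviation is to choose Build up for all 2 undetected periods, earning 24 each, then 4 forever once detected.
Deviation value: 24(1−δ^2)/(1−δ) + 4δ^2/(1−δ); cooperation value: 18/(1−δ).
IC: 18 ≥ 24(1−δ^2) + 4δ^2 = 24 − 20δ^2.
So δ^2 ≥ 6/20 = 3/10, giving δ ≥ (3/10)^(1/2) ≈ 0.548.

0.548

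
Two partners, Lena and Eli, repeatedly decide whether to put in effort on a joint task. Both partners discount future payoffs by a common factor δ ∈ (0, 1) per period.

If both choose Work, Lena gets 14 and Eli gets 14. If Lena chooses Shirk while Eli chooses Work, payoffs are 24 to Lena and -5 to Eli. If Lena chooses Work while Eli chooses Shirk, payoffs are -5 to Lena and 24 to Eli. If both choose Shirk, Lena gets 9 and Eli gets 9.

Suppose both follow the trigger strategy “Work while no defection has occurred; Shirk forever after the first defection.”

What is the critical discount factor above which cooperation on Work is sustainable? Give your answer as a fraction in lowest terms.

2/3

Under grim trigger the critical discount factor is (T−C)/(T−P) with T = 24, C = 14, P = 9.
δ* = (24−14)/(24−9) = 10/15 = 2/3.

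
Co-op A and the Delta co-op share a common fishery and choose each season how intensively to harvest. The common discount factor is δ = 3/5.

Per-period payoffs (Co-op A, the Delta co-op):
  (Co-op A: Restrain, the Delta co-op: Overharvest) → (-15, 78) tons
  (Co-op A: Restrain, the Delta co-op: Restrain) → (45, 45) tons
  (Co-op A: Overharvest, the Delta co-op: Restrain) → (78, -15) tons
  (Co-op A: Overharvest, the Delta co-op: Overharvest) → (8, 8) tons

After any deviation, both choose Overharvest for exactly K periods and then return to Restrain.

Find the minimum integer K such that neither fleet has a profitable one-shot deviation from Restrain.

2

Need Σ_{k=1}^{K} δ^k ≥ (78−45)/(45−8) = 0.8919 at δ = 3/5.
At K = 1 the sum is 0.6000 < 0.8919; at K = 2 it is 0.9600 ≥ 0.8919.
So the minimum punishment length is K = 2.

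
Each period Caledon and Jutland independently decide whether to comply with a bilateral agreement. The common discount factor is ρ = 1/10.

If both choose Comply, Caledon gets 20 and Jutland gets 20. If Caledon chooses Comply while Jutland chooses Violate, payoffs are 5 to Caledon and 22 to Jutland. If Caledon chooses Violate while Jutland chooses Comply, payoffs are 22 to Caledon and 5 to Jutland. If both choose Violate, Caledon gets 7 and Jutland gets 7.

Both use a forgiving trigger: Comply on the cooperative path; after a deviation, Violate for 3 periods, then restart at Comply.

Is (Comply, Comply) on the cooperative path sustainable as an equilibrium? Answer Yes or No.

Comparing payoff streams over the 4 periods until play realigns: cooperate → 20(1+ρ+…+ρ^3); deviate → 22 + 7(ρ+…+ρ^3).
Cooperation is sustained iff (20−7)(ρ+…+ρ^3) ≥ 22−20.
ρ+…+ρ^3 = 1/10·(1−(1/10)^3)/(1−1/10) = 0.1110, and (22−20)/(20−7) = 0.1538.
0.1110 < 0.1538, so cooperation is not sustainable.

No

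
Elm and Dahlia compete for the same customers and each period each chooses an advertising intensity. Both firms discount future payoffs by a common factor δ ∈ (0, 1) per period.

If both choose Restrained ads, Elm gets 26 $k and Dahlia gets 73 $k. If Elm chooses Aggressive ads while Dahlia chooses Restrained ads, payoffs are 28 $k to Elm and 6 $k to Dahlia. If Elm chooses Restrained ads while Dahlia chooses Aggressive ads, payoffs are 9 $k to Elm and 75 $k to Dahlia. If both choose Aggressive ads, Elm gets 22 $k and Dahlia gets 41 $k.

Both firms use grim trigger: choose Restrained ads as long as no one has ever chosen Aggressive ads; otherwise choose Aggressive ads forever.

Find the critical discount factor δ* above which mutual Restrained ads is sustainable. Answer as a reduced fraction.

1/3

For Elm: deviation gain 28−26 = 2, per-period punishment loss 26−22 = 4. IC gives δ ≥ 2/6 = 1/3.
For Dahlia: gain 2, loss 32 per period, so δ ≥ 2/34 = 1/17.
The tighter constraint is Elm's, so cooperation needs δ ≥ 1/3.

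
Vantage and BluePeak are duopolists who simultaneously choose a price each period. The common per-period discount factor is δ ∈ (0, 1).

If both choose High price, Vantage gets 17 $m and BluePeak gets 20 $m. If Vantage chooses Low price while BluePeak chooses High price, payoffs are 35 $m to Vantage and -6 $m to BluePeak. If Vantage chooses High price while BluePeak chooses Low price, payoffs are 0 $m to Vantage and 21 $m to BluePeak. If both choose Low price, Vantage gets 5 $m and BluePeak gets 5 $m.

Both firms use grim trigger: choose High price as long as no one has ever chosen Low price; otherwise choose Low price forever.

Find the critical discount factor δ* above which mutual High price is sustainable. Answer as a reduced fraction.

Vantage: cooperation gives 17 each period; deviation gives 35 once then 5 forever.
  17/(1−δ) ≥ 35 + 5δ/(1−δ) ⇒ δ ≥ 18/30 = 3/5.
BluePeak: cooperation gives 20 each period; deviation gives 21 once then 5 forever.
  δ ≥ 1/16.
Both must hold, so the binding constraint is Vantage's: δ ≥ 3/5.

3/5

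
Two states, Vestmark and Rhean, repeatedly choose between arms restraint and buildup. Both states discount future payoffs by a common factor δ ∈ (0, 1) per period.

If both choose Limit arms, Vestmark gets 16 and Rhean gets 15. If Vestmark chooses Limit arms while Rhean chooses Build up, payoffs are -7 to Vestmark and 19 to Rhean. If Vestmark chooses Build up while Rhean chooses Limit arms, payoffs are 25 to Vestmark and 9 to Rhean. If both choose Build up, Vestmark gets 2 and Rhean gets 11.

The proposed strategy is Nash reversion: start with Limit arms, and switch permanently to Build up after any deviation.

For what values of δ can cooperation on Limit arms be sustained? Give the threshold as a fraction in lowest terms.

Vestmark's threshold: (25−16)/(25−2) = 9/23.
Rhean's threshold: (19−15)/(19−11) = 1/2.
9/23 < 1/2, so Rhean binds and δ* = 1/2.

1/2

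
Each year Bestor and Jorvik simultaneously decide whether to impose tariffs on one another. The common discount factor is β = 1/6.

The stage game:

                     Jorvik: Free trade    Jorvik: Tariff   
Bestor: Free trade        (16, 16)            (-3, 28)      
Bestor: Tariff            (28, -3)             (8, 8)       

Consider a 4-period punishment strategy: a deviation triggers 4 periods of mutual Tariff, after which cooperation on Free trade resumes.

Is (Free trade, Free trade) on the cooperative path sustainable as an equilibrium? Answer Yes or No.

No

Comparing payoff streams over the 5 periods until play realigns: cooperate → 16(1+β+…+β^4); deviate → 28 + 8(β+…+β^4).
Cooperation is sustained iff (16−8)(β+…+β^4) ≥ 28−16.
β+…+β^4 = 1/6·(1−(1/6)^4)/(1−1/6) = 0.1998, and (28−16)/(16−8) = 1.5000.
0.1998 < 1.5000, so cooperation is not sustainable.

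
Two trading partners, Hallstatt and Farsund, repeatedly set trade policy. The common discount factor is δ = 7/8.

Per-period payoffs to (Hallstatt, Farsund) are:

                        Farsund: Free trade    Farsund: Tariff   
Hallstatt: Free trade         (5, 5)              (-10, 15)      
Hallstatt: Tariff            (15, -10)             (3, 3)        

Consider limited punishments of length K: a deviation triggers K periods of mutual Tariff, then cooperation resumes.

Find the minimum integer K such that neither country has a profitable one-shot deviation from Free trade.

10

IC: δ(1−δ^K)/(1−δ) ≥ (15−5)/(5−3) = 5.
With δ = 7/8: need 1 − δ^K ≥ 5·(1−7/8)/(7/8), i.e. δ^K ≤ 0.2857.
Since (7/8)^9 = 0.3007 and (7/8)^10 = 0.2631, the smallest such K is 10.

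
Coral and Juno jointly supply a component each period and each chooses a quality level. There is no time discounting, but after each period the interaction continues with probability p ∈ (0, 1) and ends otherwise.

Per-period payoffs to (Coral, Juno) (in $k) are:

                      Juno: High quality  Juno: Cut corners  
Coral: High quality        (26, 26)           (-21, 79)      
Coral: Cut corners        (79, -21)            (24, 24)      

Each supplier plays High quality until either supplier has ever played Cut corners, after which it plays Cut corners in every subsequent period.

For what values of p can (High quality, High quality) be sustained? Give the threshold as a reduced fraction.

With no time discounting, the continuation probability p plays the role of the discount factor.
Grim-trigger IC: 26/(1−p) ≥ 79 + 24p/(1−p) ⇒ p ≥ (79−26)/(79−24) = 53/55.

53/55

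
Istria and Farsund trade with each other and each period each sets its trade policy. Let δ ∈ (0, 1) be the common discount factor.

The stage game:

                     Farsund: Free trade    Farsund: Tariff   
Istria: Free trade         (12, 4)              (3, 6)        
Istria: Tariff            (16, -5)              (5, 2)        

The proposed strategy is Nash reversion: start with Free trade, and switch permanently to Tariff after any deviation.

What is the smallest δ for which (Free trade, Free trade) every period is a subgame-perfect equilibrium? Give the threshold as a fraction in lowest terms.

Istria: cooperation gives 12 each period; deviation gives 16 once then 5 forever.
  12/(1−δ) ≥ 16 + 5δ/(1−δ) ⇒ δ ≥ 4/11.
Farsund: cooperation gives 4 each period; deviation gives 6 once then 2 forever.
  δ ≥ 2/4 = 1/2.
Both must hold, so the binding constraint is Farsund's: δ ≥ 1/2.

1/2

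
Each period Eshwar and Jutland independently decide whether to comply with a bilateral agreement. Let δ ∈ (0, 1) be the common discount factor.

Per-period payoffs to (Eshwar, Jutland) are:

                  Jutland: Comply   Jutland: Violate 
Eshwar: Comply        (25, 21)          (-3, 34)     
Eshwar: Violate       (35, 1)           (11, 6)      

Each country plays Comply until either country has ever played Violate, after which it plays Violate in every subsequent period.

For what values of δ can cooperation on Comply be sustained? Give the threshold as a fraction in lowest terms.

Eshwar: cooperation gives 25 each period; deviation gives 35 once then 11 forever.
  25/(1−δ) ≥ 35 + 11δ/(1−δ) ⇒ δ ≥ 10/24 = 5/12.
Jutland: cooperation gives 21 each period; deviation gives 34 once then 6 forever.
  δ ≥ 13/28.
Both must hold, so the binding constraint is Jutland's: δ ≥ 13/28.

13/28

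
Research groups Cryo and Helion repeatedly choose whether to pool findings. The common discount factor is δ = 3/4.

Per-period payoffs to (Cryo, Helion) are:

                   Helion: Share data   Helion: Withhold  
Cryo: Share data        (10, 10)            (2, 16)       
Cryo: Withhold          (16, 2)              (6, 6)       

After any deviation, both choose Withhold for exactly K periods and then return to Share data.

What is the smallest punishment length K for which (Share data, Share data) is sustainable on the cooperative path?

No profitable deviation requires (10−6)(δ+…+δ^K) ≥ 16−10, i.e. δ+…+δ^K ≥ 3/2 ≈ 1.5000.
With δ = 3/4, the partial sums are K=1: 0.7500, K=2: 1.3125, K=3: 1.7344.
K = 3 is the first length at which the sum reaches 1.5000.

3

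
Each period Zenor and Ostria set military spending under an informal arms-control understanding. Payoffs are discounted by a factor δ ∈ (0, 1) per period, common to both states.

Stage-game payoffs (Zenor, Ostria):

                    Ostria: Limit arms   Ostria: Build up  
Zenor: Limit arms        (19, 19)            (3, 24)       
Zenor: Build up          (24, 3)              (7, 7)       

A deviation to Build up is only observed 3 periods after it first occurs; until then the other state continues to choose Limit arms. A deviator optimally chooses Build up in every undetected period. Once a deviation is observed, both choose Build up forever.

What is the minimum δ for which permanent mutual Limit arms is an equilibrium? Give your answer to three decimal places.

Deviating for the 3 undetected periods gains 24−19 = 5 per period over cooperation, then loses 19−7 = 12 per period forever once punishment starts.
Gain: 5(1 + δ + … + δ^2); loss: 12·δ^3/(1−δ).
No profitable deviation ⇔ 5(1−δ^3) ≤ 12·δ^3, i.e. δ^3 ≥ 5/(5+12) = 5/17.
Hence δ ≥ (5/17)^(1/3) ≈ 0.665.

0.665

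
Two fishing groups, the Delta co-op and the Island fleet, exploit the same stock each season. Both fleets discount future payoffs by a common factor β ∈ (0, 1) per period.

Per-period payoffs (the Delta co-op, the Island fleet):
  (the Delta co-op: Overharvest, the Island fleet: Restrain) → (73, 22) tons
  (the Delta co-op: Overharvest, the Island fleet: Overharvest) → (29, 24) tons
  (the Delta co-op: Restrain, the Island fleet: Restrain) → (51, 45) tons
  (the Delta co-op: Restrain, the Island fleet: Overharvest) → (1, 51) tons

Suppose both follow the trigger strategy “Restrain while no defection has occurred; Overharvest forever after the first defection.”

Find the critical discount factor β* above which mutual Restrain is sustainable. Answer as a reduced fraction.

1/2

For the Delta co-op: deviation gain 73−51 = 22, per-period punishment loss 51−29 = 22. IC gives β ≥ 22/44 = 1/2.
For the Island fleet: gain 6, loss 21 per period, so β ≥ 6/27 = 2/9.
The tighter constraint is the Delta co-op's, so cooperation needs β ≥ 1/2.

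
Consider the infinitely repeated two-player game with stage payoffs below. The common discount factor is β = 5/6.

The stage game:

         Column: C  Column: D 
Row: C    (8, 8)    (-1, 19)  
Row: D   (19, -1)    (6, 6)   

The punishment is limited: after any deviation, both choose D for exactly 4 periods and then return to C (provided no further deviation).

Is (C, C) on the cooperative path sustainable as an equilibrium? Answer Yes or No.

Comparing payoff streams over the 5 periods until play realigns: cooperate → 8(1+β+…+β^4); deviate → 19 + 6(β+…+β^4).
Cooperation is sustained iff (8−6)(β+…+β^4) ≥ 19−8.
β+…+β^4 = 5/6·(1−(5/6)^4)/(1−5/6) = 2.5887, and (19−8)/(8−6) = 5.5000.
2.5887 < 5.5000, so cooperation is not sustainable.

No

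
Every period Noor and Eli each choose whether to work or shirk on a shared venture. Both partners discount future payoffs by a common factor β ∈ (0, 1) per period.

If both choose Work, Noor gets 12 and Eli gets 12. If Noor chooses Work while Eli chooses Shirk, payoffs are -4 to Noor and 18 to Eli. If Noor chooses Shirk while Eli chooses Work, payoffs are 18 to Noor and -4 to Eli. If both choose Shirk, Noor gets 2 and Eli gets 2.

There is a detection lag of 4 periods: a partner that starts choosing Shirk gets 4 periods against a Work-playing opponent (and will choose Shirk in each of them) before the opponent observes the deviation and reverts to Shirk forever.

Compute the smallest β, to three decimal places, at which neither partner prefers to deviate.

Deviating for the 4 undetected periods gains 18−12 = 6 per period over cooperation, then loses 12−2 = 10 per period forever once punishment starts.
Gain: 6(1 + β + … + β^3); loss: 10·β^4/(1−β).
No profitable deviation ⇔ 6(1−β^4) ≤ 10·β^4, i.e. β^4 ≥ 6/(6+10) = 3/8.
Hence β ≥ (3/8)^(1/4) ≈ 0.783.

0.783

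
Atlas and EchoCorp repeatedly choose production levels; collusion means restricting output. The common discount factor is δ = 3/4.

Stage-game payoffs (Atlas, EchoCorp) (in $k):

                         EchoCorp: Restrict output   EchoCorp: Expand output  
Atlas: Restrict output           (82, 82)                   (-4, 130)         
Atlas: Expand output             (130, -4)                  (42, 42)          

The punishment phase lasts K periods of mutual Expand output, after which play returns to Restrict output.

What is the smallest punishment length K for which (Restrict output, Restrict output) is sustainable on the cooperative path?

Need Σ_{k=1}^{K} δ^k ≥ (130−82)/(82−42) = 1.2000 at δ = 3/4.
At K = 1 the sum is 0.7500 < 1.2000; at K = 2 it is 1.3125 ≥ 1.2000.
So the minimum punishment length is K = 2.

2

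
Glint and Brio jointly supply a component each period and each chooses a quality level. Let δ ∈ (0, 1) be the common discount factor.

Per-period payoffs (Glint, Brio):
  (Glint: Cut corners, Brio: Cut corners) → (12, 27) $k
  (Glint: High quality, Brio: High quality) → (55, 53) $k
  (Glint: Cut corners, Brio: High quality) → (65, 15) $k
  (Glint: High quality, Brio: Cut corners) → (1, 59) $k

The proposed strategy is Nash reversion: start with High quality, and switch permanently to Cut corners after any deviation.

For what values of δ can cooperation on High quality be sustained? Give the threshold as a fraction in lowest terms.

Glint: cooperation gives 55 each period; deviation gives 65 once then 12 forever.
  55/(1−δ) ≥ 65 + 12δ/(1−δ) ⇒ δ ≥ 10/53.
Brio: cooperation gives 53 each period; deviation gives 59 once then 27 forever.
  δ ≥ 6/32 = 3/16.
Both must hold, so the binding constraint is Glint's: δ ≥ 10/53.

10/53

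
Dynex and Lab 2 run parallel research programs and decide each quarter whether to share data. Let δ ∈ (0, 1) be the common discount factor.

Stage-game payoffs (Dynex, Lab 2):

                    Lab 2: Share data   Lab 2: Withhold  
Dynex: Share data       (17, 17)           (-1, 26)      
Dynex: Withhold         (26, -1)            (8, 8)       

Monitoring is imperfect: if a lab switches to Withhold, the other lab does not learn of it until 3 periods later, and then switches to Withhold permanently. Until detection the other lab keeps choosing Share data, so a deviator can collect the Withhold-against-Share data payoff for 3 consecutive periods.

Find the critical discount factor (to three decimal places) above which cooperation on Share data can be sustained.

Deviating for the 3 undetected periods gains 26−17 = 9 per period over cooperation, then loses 17−8 = 9 per period forever once punishment starts.
Gain: 9(1 + δ + … + δ^2); loss: 9·δ^3/(1−δ).
No profitable deviation ⇔ 9(1−δ^3) ≤ 9·δ^3, i.e. δ^3 ≥ 9/(9+9) = 1/2.
Hence δ ≥ (1/2)^(1/3) ≈ 0.794.

0.794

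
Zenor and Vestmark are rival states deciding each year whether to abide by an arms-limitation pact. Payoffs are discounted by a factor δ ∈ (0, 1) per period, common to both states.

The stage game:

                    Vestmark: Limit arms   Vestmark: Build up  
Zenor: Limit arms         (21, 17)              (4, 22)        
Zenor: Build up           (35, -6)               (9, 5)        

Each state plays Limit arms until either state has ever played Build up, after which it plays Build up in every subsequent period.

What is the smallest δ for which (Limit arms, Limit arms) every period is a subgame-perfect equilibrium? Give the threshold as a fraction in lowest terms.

Zenor: cooperation gives 21 each period; deviation gives 35 once then 9 forever.
  21/(1−δ) ≥ 35 + 9δ/(1−δ) ⇒ δ ≥ 14/26 = 7/13.
Vestmark: cooperation gives 17 each period; deviation gives 22 once then 5 forever.
  δ ≥ 5/17.
Both must hold, so the binding constraint is Zenor's: δ ≥ 7/13.

7/13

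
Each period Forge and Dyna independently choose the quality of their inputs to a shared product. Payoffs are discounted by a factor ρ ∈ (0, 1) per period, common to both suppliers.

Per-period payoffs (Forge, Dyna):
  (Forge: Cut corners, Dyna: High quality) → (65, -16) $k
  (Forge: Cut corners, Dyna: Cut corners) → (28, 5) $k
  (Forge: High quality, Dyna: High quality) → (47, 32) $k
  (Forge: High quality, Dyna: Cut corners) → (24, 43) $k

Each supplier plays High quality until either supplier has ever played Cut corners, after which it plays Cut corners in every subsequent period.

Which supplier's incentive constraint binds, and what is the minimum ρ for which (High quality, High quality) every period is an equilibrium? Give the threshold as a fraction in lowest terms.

Forge; ρ ≥ 18/37

Forge's threshold: (65−47)/(65−28) = 18/37.
Dyna's threshold: (43−32)/(43−5) = 11/38.
18/37 > 11/38, so Forge binds and ρ* = 18/37.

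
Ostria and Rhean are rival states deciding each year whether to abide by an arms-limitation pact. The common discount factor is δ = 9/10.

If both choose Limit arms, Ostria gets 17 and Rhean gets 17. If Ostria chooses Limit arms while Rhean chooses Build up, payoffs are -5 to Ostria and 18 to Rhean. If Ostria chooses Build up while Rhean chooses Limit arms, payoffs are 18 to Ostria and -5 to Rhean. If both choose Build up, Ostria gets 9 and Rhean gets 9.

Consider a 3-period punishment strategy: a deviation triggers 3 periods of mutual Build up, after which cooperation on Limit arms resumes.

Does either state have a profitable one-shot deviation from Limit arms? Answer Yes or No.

IC: δ+…+δ^3 ≥ (18−17)/(17−9) = 1/8.
At δ = 9/10: partial sum = 2.4390 ≥ 0.1250. Cooperation sustainable.

No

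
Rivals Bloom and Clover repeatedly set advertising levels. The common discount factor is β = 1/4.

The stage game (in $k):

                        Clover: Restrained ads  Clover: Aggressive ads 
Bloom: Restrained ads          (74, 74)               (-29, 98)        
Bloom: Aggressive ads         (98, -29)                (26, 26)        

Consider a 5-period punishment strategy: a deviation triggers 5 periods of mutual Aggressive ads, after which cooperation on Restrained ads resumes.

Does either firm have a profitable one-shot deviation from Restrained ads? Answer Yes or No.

Yes

IC: β+…+β^5 ≥ (98−74)/(74−26) = 1/2.
At β = 1/4: partial sum = 0.3330 < 0.5000. Cooperation not sustainable.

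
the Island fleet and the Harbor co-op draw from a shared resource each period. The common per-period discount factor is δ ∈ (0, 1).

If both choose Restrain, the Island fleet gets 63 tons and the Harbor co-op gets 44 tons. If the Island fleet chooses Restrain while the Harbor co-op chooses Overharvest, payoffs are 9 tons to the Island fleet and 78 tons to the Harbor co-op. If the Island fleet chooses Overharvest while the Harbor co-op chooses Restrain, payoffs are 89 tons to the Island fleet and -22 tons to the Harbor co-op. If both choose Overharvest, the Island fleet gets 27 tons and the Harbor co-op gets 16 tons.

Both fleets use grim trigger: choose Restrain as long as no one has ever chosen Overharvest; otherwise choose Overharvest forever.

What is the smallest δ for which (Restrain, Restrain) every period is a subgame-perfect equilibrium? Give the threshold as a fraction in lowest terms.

17/31

the Island fleet: cooperation gives 63 each period; deviation gives 89 once then 27 forever.
  63/(1−δ) ≥ 89 + 27δ/(1−δ) ⇒ δ ≥ 26/62 = 13/31.
the Harbor co-op: cooperation gives 44 each period; deviation gives 78 once then 16 forever.
  δ ≥ 34/62 = 17/31.
Both must hold, so the binding constraint is the Harbor co-op's: δ ≥ 17/31.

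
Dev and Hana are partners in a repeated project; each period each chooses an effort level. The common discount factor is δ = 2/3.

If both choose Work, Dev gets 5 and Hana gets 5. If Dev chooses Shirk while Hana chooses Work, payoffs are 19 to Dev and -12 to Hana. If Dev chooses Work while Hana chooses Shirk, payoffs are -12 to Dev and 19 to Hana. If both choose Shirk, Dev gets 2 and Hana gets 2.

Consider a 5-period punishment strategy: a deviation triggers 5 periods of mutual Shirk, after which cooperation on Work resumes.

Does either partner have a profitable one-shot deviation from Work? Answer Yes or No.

Yes

A one-shot deviation gives 19 now, then 2 for 5 periods, then back to 5.
Gain from deviating: (19−5) today; loss: (5−2) in each of the next 5 periods.
No-deviation condition: (5−2)(δ+…+δ^5) ≥ 19−5, i.e. δ+…+δ^5 ≥ 14/3.
At δ = 2/3: δ+…+δ^5 = 1.7366 < 4.6667.
So cooperation is not sustainable.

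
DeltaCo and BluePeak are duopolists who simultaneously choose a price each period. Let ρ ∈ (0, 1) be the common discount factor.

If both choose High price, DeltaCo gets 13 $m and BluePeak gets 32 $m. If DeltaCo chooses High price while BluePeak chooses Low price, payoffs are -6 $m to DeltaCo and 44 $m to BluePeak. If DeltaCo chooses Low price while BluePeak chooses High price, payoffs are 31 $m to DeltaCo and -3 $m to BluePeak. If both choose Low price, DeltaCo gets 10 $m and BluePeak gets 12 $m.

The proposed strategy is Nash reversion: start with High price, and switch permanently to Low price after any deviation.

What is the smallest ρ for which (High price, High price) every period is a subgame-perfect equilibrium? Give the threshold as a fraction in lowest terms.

6/7

DeltaCo's threshold: (31−13)/(31−10) = 6/7.
BluePeak's threshold: (44−32)/(44−12) = 3/8.
6/7 > 3/8, so DeltaCo binds and ρ* = 6/7.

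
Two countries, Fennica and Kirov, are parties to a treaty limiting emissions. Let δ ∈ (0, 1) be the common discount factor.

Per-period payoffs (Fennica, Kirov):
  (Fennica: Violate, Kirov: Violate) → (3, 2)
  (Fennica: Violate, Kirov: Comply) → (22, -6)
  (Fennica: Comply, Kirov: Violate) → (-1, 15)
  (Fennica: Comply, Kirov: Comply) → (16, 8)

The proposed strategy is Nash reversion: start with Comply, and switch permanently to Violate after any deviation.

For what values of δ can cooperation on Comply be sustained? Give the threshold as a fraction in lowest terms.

7/13

Fennica's threshold: (22−16)/(22−3) = 6/19.
Kirov's threshold: (15−8)/(15−2) = 7/13.
6/19 < 7/13, so Kirov binds and δ* = 7/13.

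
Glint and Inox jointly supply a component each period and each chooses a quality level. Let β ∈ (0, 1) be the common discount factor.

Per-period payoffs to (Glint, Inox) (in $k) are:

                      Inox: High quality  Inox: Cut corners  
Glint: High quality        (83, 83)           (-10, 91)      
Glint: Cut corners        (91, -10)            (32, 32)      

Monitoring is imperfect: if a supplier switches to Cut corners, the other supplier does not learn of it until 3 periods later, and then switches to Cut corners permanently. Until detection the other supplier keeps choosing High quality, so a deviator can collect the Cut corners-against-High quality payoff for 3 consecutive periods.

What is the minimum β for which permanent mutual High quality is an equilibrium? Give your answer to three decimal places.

0.514

A deviator earns 91 for 3 periods, then 32 forever; cooperating earns 83 forever. Multiplying the IC by (1−β):
83 ≥ 91(1−β^3) + 32β^3, so 59·β^3 ≥ 8 and β^3 ≥ 8/59.
β ≥ (8/59)^(1/3) ≈ 0.514.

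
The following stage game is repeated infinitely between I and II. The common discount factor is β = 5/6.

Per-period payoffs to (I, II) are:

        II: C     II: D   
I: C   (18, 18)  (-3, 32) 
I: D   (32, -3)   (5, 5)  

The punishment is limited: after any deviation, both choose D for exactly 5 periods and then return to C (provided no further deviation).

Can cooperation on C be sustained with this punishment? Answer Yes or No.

Yes

IC: β+…+β^5 ≥ (32−18)/(18−5) = 14/13.
At β = 5/6: partial sum = 2.9906 ≥ 1.0769. Cooperation sustainable.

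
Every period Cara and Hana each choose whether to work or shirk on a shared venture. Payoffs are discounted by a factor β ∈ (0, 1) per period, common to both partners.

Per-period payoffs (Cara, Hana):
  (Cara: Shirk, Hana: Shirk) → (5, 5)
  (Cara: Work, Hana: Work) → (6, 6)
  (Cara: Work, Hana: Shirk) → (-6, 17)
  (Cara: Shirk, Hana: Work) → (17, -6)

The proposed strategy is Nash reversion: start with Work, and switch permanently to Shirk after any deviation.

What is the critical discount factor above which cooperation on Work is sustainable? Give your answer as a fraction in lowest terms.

Under grim trigger the critical discount factor is (T−C)/(T−P) with T = 17, C = 6, P = 5.
β* = (17−6)/(17−5) = 11/12.

11/12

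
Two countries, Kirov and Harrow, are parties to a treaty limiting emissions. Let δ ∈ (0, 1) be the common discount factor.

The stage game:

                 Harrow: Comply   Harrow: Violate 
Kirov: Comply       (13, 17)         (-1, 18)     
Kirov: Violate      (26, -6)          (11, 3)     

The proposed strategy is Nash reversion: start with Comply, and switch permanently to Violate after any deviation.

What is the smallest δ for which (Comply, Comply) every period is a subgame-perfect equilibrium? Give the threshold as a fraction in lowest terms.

For Kirov: deviation gain 26−13 = 13, per-period punishment loss 13−11 = 2. IC gives δ ≥ 13/15.
For Harrow: gain 1, loss 14 per period, so δ ≥ 1/15.
The tighter constraint is Kirov's, so cooperation needs δ ≥ 13/15.

13/15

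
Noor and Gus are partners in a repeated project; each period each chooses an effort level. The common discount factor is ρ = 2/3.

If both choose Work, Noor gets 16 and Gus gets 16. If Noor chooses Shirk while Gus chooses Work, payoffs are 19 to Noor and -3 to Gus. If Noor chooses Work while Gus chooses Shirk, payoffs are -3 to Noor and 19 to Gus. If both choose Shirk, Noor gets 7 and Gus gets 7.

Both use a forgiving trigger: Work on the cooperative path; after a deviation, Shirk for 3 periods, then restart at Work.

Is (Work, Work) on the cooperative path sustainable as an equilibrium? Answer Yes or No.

IC: ρ+…+ρ^3 ≥ (19−16)/(16−7) = 1/3.
At ρ = 2/3: partial sum = 1.4074 ≥ 0.3333. Cooperation sustainable.

Yes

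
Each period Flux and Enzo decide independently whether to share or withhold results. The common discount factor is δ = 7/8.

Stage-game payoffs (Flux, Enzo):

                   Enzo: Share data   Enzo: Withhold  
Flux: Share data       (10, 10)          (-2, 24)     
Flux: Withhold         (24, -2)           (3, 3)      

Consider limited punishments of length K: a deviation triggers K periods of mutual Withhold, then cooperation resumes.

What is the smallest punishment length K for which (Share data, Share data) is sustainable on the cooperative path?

Need Σ_{k=1}^{K} δ^k ≥ (24−10)/(10−3) = 2.0000 at δ = 7/8.
At K = 2 the sum is 1.6406 < 2.0000; at K = 3 it is 2.3105 ≥ 2.0000.
So the minimum punishment length is K = 3.

3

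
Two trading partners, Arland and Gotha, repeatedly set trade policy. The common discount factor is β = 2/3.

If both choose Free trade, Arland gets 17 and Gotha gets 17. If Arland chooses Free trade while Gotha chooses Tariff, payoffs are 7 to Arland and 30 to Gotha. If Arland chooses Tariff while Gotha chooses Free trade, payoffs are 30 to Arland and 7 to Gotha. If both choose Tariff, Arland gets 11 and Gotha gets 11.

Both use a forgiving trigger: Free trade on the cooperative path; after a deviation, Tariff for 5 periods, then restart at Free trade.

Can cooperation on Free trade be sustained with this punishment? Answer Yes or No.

No

IC: β+…+β^5 ≥ (30−17)/(17−11) = 13/6.
At β = 2/3: partial sum = 1.7366 < 2.1667. Cooperation not sustainable.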